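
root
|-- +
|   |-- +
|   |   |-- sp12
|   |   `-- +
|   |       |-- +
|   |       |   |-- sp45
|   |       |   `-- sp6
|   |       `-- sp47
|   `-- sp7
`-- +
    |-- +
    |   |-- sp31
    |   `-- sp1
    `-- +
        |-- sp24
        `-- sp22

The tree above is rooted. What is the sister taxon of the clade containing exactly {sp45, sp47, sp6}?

sp12

The clade containing exactly {sp45, sp47, sp6} attaches to the tree at the node subtending (sp12,((sp45,sp6),sp47)).
The other lineage descending from that same node — the sister group — is the single tip sp12.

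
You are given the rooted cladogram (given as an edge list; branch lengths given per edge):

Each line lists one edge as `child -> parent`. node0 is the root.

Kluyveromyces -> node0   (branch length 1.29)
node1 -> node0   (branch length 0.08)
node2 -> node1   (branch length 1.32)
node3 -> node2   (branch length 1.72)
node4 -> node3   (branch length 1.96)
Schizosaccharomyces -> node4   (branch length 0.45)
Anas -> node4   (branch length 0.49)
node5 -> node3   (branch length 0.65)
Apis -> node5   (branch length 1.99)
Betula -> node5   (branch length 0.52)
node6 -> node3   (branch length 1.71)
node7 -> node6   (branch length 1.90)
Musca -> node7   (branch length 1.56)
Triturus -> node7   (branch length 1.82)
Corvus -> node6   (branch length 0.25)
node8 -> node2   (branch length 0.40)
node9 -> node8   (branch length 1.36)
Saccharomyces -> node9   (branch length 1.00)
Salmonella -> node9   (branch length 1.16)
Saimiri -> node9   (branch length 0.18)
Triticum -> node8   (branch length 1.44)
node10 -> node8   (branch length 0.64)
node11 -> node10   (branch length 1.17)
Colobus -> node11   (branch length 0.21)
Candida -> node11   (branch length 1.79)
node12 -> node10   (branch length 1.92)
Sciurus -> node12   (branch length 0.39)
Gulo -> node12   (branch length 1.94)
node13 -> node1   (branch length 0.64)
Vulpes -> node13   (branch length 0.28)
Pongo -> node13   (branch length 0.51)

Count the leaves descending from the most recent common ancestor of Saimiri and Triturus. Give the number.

The MRCA of Saimiri and Triturus is the node subtending (((Schizosaccharomyces,Anas),(Apis,Betula),((Musca,Triturus),Corvus)),((Saccharomyces,Salmonella,Saimiri),Triticum,((Colobus,Candida),(Sciurus,Gulo)))).
That clade contains 15 terminal taxa: Anas, Apis, Betula, Candida, Colobus, Corvus, Gulo, Musca, Saccharomyces, Saimiri, Salmonella, Schizosaccharomyces, Sciurus, Triticum, Triturus.

15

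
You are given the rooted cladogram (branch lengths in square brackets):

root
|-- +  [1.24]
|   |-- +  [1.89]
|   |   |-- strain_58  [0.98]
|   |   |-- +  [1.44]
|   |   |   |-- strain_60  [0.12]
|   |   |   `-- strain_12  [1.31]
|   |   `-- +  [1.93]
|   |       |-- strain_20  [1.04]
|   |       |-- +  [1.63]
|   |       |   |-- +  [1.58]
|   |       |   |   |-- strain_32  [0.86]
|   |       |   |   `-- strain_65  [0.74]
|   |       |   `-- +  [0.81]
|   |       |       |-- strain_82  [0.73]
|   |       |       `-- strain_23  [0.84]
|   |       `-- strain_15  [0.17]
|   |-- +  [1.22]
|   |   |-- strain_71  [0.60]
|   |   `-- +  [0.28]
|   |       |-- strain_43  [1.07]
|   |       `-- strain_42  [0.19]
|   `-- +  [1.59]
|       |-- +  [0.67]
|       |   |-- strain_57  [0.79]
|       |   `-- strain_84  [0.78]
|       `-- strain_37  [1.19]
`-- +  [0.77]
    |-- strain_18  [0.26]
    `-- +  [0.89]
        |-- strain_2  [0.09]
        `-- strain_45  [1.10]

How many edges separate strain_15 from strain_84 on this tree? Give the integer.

6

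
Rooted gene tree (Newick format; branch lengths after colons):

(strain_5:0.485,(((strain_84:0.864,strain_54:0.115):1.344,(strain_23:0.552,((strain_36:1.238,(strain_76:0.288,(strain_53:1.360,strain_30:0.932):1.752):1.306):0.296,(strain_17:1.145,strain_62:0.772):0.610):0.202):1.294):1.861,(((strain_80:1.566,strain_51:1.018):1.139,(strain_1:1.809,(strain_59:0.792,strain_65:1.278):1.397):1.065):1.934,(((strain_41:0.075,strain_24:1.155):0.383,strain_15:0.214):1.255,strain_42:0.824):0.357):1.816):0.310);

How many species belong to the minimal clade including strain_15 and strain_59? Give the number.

9

The MRCA of strain_15 and strain_59 is the node subtending (((strain_80,strain_51),(strain_1,(strain_59,strain_65))),(((strain_41,strain_24),strain_15),strain_42)).
That clade contains 9 terminal taxa: strain_1, strain_15, strain_24, strain_41, strain_42, strain_51, strain_59, strain_65, strain_80.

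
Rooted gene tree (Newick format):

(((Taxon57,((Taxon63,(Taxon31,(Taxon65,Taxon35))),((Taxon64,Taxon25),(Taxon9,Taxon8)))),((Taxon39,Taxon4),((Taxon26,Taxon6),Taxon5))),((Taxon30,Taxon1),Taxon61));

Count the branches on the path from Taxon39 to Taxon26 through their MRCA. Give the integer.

5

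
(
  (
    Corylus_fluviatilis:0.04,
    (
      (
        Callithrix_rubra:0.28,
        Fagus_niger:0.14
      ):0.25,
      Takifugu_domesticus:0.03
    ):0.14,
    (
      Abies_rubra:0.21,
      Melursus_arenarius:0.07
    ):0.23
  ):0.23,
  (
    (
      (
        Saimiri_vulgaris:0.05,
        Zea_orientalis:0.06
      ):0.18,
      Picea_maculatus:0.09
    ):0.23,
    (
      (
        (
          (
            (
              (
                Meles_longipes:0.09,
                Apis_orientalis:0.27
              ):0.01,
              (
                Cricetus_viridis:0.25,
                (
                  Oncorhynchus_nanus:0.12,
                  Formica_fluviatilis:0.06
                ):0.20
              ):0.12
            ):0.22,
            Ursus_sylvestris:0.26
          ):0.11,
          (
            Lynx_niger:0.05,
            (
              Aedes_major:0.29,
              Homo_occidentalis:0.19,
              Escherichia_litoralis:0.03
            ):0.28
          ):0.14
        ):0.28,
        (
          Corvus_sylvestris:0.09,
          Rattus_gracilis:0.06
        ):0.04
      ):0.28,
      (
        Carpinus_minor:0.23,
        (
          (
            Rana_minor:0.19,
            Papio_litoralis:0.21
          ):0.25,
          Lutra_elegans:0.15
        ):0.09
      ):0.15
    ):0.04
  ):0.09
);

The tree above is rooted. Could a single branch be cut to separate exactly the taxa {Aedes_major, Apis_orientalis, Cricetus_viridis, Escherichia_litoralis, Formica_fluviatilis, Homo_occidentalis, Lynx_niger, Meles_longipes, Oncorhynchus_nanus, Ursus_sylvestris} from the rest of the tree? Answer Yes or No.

The most recent common ancestor of these taxa subtends ((((Meles_longipes,Apis_orientalis),(Cricetus_viridis,(Oncorhynchus_nanus,Formica_fluviatilis))),Ursus_sylvestris),(Lynx_niger,(Aedes_major,Homo_occidentalis,Escherichia_litoralis))).
That clade has exactly 10 tips — every listed taxon and nothing else — so the group is monophyletic.

Yes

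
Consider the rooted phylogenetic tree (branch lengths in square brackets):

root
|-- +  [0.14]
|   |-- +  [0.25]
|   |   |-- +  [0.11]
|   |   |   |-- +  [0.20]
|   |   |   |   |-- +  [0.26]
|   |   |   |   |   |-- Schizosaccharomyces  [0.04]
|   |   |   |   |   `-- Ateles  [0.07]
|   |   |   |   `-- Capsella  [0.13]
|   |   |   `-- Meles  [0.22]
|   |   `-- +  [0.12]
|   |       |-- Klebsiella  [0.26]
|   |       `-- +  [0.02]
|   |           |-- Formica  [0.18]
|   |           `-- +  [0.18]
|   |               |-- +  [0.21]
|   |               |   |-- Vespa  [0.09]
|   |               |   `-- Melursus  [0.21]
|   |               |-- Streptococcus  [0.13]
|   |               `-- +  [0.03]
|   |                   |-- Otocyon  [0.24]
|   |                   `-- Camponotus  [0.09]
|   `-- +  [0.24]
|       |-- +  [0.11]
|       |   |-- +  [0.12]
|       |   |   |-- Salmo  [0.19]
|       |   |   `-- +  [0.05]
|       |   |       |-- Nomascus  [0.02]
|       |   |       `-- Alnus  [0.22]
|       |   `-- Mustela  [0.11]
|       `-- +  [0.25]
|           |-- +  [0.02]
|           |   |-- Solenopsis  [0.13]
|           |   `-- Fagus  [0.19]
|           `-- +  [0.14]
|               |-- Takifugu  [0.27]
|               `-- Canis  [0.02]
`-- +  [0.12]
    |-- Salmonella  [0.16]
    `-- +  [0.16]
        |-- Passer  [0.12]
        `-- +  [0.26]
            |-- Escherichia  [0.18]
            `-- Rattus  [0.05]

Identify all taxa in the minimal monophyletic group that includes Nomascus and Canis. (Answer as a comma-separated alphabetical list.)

Alnus, Canis, Fagus, Mustela, Nomascus, Salmo, Solenopsis, Takifugu

Tracing Nomascus: it sits inside (Nomascus,Alnus).
Tracing Canis: it sits inside (Takifugu,Canis).
The smallest clade enclosing both is (((Salmo,(Nomascus,Alnus)),Mustela),((Solenopsis,Fagus),(Takifugu,Canis))); the answer is its 8 terminal taxa in alphabetical order.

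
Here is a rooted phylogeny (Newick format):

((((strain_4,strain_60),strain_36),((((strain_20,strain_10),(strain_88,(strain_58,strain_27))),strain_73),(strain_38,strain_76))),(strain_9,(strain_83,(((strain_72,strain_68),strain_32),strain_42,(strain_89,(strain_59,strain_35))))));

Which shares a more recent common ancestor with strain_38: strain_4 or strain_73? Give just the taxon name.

The MRCA of strain_38 and strain_73 subtends ((((strain_20,strain_10),(strain_88,(strain_58,strain_27))),strain_73),(strain_38,strain_76)) (8 taxa).
The MRCA of strain_38 and strain_4 subtends (((strain_4,strain_60),strain_36),((((strain_20,strain_10),(strain_88,(strain_58,strain_27))),strain_73),(strain_38,strain_76))) (11 taxa).
The first is nested inside the second, so strain_38 shares a more recent common ancestor with strain_73.

strain_73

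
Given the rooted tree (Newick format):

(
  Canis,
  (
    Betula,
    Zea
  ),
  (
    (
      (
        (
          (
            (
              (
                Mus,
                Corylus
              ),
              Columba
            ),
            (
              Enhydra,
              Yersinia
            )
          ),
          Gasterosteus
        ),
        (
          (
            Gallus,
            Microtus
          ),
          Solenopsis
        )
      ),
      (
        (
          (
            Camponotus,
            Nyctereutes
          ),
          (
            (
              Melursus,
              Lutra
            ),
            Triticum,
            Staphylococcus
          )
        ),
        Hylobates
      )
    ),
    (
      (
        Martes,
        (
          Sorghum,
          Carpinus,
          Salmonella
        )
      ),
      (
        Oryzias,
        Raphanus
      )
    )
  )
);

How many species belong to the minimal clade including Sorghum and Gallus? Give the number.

22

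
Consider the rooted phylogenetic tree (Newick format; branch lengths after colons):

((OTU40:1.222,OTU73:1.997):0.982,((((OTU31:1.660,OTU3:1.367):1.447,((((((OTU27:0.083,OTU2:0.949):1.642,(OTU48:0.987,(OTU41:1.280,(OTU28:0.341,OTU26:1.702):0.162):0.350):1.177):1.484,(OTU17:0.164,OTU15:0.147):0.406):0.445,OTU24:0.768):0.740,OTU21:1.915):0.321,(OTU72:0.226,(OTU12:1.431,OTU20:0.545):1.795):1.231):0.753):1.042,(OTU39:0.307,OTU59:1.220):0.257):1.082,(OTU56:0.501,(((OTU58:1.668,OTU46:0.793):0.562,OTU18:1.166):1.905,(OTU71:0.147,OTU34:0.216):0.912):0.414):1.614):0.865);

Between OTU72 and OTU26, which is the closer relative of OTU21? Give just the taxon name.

The MRCA of OTU21 and OTU26 subtends (((((OTU27,OTU2),(OTU48,(OTU41,(OTU28,OTU26)))),(OTU17,OTU15)),OTU24),OTU21) (10 taxa).
The MRCA of OTU21 and OTU72 subtends ((((((OTU27,OTU2),(OTU48,(OTU41,(OTU28,OTU26)))),(OTU17,OTU15)),OTU24),OTU21),(OTU72,(OTU12,OTU20))) (13 taxa).
The first is nested inside the second, so OTU21 shares a more recent common ancestor with OTU26.

OTU26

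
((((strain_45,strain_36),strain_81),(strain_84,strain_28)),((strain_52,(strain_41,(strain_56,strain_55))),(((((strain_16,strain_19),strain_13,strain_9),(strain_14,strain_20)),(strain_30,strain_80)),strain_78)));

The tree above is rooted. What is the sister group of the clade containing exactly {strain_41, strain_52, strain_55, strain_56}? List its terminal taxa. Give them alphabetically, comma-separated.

The clade containing exactly {strain_41, strain_52, strain_55, strain_56} attaches to the tree at the node subtending ((strain_52,(strain_41,(strain_56,strain_55))),(((((strain_16,strain_19),strain_13,strain_9),(strain_14,strain_20)),(strain_30,strain_80)),strain_78)).
The other lineage descending from that same node — the sister group — is (((((strain_16,strain_19),strain_13,strain_9),(strain_14,strain_20)),(strain_30,strain_80)),strain_78); its 9 tips in alphabetical order are the answer.

strain_13, strain_14, strain_16, strain_19, strain_20, strain_30, strain_78, strain_80, strain_9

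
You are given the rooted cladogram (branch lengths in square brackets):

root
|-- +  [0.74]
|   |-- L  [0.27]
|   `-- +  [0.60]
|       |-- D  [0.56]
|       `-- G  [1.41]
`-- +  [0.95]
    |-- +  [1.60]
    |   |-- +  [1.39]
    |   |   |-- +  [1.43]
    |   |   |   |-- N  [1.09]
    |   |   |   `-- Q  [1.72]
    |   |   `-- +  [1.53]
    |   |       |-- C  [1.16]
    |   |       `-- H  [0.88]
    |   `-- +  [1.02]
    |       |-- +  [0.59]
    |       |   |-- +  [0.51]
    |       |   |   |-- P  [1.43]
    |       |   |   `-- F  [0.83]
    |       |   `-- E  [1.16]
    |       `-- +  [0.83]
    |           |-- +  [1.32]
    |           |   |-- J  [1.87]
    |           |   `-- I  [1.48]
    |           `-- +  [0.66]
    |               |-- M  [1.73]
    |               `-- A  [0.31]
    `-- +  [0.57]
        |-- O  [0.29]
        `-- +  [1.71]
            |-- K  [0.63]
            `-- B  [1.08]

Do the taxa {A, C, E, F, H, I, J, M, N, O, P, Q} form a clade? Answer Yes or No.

No

The MRCA of the listed taxa subtends ((((N,Q),(C,H)),(((P,F),E),((J,I),(M,A)))),(O,(K,B))).
That clade also contains B, K, which are not in the proposed group, so the group is not monophyletic.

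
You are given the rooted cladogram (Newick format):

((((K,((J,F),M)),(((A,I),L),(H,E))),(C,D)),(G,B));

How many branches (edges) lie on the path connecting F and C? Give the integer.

7

The MRCA of F and C is the node subtending (((K,((J,F),M)),(((A,I),L),(H,E))),(C,D)).
From F up to that node: 5 branches. From C up to the same node: 2 branches. Total: 5 + 2 = 7.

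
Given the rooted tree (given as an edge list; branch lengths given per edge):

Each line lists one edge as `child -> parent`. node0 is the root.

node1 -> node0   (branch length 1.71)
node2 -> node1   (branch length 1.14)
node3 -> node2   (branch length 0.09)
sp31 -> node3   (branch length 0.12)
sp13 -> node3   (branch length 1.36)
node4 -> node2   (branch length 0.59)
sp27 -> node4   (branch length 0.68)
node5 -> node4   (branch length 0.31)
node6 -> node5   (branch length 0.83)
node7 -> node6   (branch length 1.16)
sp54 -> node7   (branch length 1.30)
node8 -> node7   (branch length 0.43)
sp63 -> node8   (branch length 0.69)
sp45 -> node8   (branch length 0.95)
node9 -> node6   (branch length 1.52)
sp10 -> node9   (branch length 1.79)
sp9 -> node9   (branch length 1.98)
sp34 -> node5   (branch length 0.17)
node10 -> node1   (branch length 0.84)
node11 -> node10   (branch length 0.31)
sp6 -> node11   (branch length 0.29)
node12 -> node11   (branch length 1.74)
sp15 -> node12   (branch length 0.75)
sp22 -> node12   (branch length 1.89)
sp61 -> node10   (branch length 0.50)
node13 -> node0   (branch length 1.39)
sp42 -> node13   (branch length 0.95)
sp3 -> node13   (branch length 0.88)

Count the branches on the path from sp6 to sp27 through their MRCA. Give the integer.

The MRCA of sp6 and sp27 is the node subtending (((sp31,sp13),(sp27,(((sp54,(sp63,sp45)),(sp10,sp9)),sp34))),((sp6,(sp15,sp22)),sp61)).
From sp6 up to that node: 3 branches. From sp27 up to the same node: 3 branches. Total: 3 + 3 = 6.

6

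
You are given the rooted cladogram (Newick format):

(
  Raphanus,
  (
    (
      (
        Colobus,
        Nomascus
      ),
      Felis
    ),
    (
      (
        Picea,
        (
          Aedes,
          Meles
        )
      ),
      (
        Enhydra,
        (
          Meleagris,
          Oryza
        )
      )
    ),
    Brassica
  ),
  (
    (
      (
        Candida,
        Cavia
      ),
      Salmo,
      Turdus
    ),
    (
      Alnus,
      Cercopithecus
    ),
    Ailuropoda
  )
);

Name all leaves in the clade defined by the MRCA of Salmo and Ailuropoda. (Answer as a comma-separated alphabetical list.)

Tracing Salmo: it sits inside ((Candida,Cavia),Salmo,Turdus).
Tracing Ailuropoda: it sits inside (((Candida,Cavia),Salmo,Turdus),(Alnus,Cercopithecus),Ailuropoda).
The smallest clade enclosing both is (((Candida,Cavia),Salmo,Turdus),(Alnus,Cercopithecus),Ailuropoda); the answer is its 7 terminal taxa in alphabetical order.

Ailuropoda, Alnus, Candida, Cavia, Cercopithecus, Salmo, Turdus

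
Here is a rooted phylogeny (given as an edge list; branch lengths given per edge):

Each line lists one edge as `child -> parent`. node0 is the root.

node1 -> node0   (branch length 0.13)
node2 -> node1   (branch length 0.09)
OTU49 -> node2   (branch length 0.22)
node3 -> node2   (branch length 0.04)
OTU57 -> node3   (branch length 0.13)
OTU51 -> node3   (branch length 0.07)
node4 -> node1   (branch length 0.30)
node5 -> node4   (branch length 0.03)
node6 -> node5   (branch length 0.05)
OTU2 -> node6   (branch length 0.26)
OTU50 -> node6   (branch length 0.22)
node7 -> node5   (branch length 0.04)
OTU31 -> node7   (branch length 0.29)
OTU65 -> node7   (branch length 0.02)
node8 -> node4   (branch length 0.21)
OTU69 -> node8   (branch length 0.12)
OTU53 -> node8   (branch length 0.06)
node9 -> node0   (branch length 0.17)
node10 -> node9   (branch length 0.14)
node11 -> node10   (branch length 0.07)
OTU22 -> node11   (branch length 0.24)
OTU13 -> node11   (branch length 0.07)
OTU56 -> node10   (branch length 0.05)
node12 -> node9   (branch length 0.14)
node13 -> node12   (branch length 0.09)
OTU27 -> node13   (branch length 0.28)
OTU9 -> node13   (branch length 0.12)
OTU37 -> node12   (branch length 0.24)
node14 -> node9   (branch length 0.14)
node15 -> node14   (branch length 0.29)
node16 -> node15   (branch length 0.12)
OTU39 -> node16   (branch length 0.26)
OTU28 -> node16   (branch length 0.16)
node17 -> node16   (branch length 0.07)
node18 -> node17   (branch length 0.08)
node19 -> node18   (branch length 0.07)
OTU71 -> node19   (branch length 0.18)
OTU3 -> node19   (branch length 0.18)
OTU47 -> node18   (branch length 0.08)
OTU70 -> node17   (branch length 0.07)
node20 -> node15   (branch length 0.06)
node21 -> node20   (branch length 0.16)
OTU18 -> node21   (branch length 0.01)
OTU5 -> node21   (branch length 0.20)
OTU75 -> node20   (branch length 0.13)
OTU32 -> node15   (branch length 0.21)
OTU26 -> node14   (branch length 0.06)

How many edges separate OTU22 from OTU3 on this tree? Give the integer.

10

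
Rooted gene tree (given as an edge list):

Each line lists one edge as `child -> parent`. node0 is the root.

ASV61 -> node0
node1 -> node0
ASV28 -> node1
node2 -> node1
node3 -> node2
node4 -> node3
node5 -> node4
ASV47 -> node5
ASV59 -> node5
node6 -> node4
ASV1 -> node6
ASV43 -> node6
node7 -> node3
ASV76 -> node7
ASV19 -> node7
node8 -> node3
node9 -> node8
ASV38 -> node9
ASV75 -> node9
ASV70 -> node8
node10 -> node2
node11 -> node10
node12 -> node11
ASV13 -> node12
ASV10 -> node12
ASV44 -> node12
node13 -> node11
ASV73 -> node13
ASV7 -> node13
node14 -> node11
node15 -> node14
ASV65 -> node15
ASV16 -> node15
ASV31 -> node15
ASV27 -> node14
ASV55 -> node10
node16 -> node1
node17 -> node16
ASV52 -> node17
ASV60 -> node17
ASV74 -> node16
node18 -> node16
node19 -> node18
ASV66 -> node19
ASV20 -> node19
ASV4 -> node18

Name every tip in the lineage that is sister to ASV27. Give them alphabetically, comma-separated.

ASV27 attaches to the tree at the node subtending ((ASV65,ASV16,ASV31),ASV27).
The other lineage descending from that same node — the sister group — is (ASV65,ASV16,ASV31); its 3 tips in alphabetical order are the answer.

ASV16, ASV31, ASV65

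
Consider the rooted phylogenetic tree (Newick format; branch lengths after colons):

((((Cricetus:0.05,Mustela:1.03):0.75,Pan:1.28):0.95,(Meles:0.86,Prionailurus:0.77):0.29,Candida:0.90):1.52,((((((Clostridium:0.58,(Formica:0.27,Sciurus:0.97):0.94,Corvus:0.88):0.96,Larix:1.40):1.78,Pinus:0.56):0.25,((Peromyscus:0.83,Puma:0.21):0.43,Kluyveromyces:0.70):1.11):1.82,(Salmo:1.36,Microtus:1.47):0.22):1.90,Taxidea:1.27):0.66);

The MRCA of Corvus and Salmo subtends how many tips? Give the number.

11

The MRCA of Corvus and Salmo is the node subtending (((((Clostridium,(Formica,Sciurus),Corvus),Larix),Pinus),((Peromyscus,Puma),Kluyveromyces)),(Salmo,Microtus)).
That clade contains 11 terminal taxa: Clostridium, Corvus, Formica, Kluyveromyces, Larix, Microtus, Peromyscus, Pinus, Puma, Salmo, Sciurus.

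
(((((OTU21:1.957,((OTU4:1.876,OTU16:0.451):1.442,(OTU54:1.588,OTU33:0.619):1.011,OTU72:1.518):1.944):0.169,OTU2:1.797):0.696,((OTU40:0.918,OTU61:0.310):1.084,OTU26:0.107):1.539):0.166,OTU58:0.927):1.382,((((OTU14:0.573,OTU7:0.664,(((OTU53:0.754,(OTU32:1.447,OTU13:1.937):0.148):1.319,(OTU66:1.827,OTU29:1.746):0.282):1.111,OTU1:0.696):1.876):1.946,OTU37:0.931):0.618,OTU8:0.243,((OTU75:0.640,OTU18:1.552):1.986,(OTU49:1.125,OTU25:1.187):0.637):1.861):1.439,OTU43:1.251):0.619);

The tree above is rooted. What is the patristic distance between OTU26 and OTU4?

The path runs OTU26 → … → MRCA → … → OTU4; the MRCA is the node subtending (((OTU21,((OTU4,OTU16),(OTU54,OTU33),OTU72)),OTU2),((OTU40,OTU61),OTU26)).
Branch lengths along that path: 0.107 + 1.539 + 0.696 + 0.169 + 1.944 + 1.442 + 1.876 = 7.773.

7.773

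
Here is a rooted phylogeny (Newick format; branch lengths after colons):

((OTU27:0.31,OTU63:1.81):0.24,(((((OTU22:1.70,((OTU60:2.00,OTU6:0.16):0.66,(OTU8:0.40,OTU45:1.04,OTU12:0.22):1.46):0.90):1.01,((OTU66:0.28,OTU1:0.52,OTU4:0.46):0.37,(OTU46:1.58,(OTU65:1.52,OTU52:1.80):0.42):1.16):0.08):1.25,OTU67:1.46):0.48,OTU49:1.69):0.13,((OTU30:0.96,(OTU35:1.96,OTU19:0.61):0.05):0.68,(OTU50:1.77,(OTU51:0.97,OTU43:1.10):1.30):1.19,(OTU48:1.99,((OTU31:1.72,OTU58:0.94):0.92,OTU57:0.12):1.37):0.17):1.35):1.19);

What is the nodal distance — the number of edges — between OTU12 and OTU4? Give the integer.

The MRCA of OTU12 and OTU4 is the node subtending ((OTU22,((OTU60,OTU6),(OTU8,OTU45,OTU12))),((OTU66,OTU1,OTU4),(OTU46,(OTU65,OTU52)))).
From OTU12 up to that node: 4 branches. From OTU4 up to the same node: 3 branches. Total: 4 + 3 = 7.

7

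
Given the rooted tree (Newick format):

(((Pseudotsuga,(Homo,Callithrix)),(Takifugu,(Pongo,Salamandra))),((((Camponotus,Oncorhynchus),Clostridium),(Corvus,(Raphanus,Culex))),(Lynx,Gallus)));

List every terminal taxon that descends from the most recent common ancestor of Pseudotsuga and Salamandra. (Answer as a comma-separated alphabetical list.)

Callithrix, Homo, Pongo, Pseudotsuga, Salamandra, Takifugu

Tracing Pseudotsuga: it sits inside (Pseudotsuga,(Homo,Callithrix)).
Tracing Salamandra: it sits inside (Pongo,Salamandra).
The smallest clade enclosing both is ((Pseudotsuga,(Homo,Callithrix)),(Takifugu,(Pongo,Salamandra))); the answer is its 6 terminal taxa in alphabetical order.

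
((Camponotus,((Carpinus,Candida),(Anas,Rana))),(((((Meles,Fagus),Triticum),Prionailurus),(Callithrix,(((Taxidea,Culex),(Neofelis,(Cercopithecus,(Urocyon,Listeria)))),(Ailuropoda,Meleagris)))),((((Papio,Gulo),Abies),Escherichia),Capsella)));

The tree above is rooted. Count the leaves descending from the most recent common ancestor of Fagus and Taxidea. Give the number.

The MRCA of Fagus and Taxidea is the node subtending ((((Meles,Fagus),Triticum),Prionailurus),(Callithrix,(((Taxidea,Culex),(Neofelis,(Cercopithecus,(Urocyon,Listeria)))),(Ailuropoda,Meleagris)))).
That clade contains 13 terminal taxa: Ailuropoda, Callithrix, Cercopithecus, Culex, Fagus, Listeria, Meleagris, Meles, Neofelis, Prionailurus, Taxidea, Triticum, Urocyon.

13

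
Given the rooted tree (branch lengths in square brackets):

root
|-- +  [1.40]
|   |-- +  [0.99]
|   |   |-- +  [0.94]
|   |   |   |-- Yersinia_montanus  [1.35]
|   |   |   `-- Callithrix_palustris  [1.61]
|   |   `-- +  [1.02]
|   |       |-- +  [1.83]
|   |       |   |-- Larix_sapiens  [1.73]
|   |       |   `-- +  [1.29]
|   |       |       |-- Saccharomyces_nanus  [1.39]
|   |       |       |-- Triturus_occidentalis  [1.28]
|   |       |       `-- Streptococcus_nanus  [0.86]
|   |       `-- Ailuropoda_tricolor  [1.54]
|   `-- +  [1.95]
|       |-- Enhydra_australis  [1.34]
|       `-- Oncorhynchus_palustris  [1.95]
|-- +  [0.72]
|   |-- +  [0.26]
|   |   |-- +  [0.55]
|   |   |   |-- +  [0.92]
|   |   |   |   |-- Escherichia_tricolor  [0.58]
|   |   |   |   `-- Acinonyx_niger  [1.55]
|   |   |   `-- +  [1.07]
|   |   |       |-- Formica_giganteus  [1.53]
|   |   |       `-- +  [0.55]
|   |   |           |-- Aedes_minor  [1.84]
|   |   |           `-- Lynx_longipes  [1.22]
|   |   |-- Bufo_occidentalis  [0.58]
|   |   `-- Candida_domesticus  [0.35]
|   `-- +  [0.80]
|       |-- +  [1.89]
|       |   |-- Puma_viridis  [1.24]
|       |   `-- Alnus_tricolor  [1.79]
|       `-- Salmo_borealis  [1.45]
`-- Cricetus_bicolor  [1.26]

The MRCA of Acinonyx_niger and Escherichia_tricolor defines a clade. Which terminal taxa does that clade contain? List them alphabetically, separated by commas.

Tracing Acinonyx_niger: it sits inside (Escherichia_tricolor,Acinonyx_niger).
Tracing Escherichia_tricolor: it sits inside (Escherichia_tricolor,Acinonyx_niger).
The smallest clade enclosing both is (Escherichia_tricolor,Acinonyx_niger); the answer is its 2 terminal taxa in alphabetical order.

Acinonyx_niger, Escherichia_tricolor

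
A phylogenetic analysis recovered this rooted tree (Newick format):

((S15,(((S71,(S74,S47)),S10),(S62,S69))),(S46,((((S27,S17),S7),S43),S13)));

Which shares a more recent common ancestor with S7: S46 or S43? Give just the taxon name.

The MRCA of S7 and S43 subtends (((S27,S17),S7),S43) (4 taxa).
The MRCA of S7 and S46 subtends (S46,((((S27,S17),S7),S43),S13)) (6 taxa).
The first is nested inside the second, so S7 shares a more recent common ancestor with S43.

S43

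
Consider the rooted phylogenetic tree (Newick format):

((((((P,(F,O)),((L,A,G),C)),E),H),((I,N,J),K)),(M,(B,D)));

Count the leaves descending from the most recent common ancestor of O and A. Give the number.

7

The MRCA of O and A is the node subtending ((P,(F,O)),((L,A,G),C)).
That clade contains 7 terminal taxa: A, C, F, G, L, O, P.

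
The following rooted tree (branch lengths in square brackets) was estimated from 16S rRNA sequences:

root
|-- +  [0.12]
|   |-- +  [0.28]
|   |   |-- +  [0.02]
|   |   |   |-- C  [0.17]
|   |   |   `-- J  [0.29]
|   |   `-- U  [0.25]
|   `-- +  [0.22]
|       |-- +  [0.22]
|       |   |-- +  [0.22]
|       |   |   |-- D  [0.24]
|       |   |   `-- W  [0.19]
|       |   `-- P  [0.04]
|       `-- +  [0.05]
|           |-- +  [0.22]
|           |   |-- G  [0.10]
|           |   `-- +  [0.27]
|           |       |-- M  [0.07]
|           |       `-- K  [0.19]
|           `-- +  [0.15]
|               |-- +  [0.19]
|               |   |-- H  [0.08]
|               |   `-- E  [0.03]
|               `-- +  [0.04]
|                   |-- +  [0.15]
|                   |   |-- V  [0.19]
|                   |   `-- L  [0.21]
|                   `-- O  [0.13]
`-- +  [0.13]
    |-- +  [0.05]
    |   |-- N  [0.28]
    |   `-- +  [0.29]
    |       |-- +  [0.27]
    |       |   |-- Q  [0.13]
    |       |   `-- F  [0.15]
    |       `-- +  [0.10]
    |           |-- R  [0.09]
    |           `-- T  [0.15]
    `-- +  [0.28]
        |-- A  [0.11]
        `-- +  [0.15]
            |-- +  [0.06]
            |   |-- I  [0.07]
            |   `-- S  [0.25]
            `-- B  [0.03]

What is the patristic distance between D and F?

1.91

The path runs D → … → MRCA → … → F; the MRCA is the root of the tree.
Branch lengths along that path: 0.24 + 0.22 + 0.22 + 0.22 + 0.12 + 0.13 + 0.05 + 0.29 + 0.27 + 0.15 = 1.91.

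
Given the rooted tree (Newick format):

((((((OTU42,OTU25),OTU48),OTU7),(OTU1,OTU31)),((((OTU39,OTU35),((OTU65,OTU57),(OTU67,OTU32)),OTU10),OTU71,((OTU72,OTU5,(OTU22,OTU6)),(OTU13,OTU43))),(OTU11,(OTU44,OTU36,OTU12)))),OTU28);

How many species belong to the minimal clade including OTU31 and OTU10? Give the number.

The MRCA of OTU31 and OTU10 is the node subtending (((((OTU42,OTU25),OTU48),OTU7),(OTU1,OTU31)),((((OTU39,OTU35),((OTU65,OTU57),(OTU67,OTU32)),OTU10),OTU71,((OTU72,OTU5,(OTU22,OTU6)),(OTU13,OTU43))),(OTU11,(OTU44,OTU36,OTU12)))).
That clade contains 24 terminal taxa: OTU1, OTU10, OTU11, OTU12, OTU13, OTU22, OTU25, OTU31, OTU32, OTU35, OTU36, OTU39, OTU42, OTU43, OTU44, OTU48, OTU5, OTU57, OTU6, OTU65, OTU67, OTU7, OTU71, OTU72.

24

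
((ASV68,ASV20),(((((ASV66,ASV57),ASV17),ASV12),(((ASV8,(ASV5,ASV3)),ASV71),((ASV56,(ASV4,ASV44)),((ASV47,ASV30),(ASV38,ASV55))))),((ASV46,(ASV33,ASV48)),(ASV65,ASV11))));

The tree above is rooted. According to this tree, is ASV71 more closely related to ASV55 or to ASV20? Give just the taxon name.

ASV55

The MRCA of ASV71 and ASV55 subtends (((ASV8,(ASV5,ASV3)),ASV71),((ASV56,(ASV4,ASV44)),((ASV47,ASV30),(ASV38,ASV55)))) (11 taxa).
The MRCA of ASV71 and ASV20 is the root, subtending the entire tree (22 taxa).
The first is nested inside the second, so ASV71 shares a more recent common ancestor with ASV55.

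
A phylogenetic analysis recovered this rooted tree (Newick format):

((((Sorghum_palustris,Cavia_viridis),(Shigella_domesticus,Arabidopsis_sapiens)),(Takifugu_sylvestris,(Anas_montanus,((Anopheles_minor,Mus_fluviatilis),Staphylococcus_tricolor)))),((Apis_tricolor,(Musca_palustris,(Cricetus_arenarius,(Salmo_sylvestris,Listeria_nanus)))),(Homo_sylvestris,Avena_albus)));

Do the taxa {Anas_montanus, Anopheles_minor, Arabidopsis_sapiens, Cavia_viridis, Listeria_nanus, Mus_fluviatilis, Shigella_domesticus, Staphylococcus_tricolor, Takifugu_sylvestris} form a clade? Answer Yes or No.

No

The MRCA of the listed taxa is the root, so the smallest clade containing them is the whole tree.
That clade also contains Apis_tricolor, Avena_albus, Cricetus_arenarius, Homo_sylvestris, Musca_palustris, Salmo_sylvestris, Sorghum_palustris, which are not in the proposed group, so the group is not monophyletic.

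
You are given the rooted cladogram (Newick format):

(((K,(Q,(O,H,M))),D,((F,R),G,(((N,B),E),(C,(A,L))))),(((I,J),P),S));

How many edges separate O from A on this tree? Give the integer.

9

The MRCA of O and A is the node subtending ((K,(Q,(O,H,M))),D,((F,R),G,(((N,B),E),(C,(A,L))))).
From O up to that node: 4 branches. From A up to the same node: 5 branches. Total: 4 + 5 = 9.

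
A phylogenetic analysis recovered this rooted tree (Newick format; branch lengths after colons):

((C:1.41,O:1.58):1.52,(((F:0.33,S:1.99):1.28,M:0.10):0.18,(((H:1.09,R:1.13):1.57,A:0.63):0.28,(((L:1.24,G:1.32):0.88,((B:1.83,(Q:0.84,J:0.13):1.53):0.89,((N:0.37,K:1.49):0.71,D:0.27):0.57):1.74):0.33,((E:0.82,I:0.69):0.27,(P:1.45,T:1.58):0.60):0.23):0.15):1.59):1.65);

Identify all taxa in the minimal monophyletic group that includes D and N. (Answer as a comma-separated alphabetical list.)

Tracing D: it sits inside ((N,K),D).
Tracing N: it sits inside (N,K).
The smallest clade enclosing both is ((N,K),D); the answer is its 3 terminal taxa in alphabetical order.

D, K, N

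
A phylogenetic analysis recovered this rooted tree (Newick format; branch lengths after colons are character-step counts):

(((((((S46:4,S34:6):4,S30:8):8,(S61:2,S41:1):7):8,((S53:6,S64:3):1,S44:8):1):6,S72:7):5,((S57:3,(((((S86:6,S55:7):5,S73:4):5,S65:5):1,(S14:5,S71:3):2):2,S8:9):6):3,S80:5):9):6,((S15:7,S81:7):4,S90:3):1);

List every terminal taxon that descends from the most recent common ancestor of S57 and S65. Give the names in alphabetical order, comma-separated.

S14, S55, S57, S65, S71, S73, S8, S86

Tracing S57: it sits inside (S57,(((((S86,S55),S73),S65),(S14,S71)),S8)).
Tracing S65: it sits inside (((S86,S55),S73),S65).
The smallest clade enclosing both is (S57,(((((S86,S55),S73),S65),(S14,S71)),S8)); the answer is its 8 terminal taxa in alphabetical order.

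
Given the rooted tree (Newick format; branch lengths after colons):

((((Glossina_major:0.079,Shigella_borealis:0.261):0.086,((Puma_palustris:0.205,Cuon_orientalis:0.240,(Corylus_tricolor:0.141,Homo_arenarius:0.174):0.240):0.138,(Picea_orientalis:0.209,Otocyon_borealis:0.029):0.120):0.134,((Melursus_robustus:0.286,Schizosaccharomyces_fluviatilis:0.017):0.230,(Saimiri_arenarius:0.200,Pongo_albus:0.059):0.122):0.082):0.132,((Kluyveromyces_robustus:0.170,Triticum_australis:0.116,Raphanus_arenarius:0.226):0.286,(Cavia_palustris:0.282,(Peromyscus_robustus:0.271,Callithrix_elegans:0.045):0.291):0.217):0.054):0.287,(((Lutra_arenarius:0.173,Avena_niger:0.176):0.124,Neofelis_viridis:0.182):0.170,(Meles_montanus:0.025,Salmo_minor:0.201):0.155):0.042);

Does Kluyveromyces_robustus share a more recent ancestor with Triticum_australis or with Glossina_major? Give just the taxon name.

The MRCA of Kluyveromyces_robustus and Triticum_australis subtends (Kluyveromyces_robustus,Triticum_australis,Raphanus_arenarius) (3 taxa).
The MRCA of Kluyveromyces_robustus and Glossina_major subtends (((Glossina_major,Shigella_borealis),((Puma_palustris,Cuon_orientalis,(Corylus_tricolor,Homo_arenarius)),(Picea_orientalis,Otocyon_borealis)),((Melursus_robustus,Schizosaccharomyces_fluviatilis),(Saimiri_arenarius,Pongo_albus))),((Kluyveromyces_robustus,Triticum_australis,Raphanus_arenarius),(Cavia_palustris,(Peromyscus_robustus,Callithrix_elegans)))) (18 taxa).
The first is nested inside the second, so Kluyveromyces_robustus shares a more recent common ancestor with Triticum_australis.

Triticum_australis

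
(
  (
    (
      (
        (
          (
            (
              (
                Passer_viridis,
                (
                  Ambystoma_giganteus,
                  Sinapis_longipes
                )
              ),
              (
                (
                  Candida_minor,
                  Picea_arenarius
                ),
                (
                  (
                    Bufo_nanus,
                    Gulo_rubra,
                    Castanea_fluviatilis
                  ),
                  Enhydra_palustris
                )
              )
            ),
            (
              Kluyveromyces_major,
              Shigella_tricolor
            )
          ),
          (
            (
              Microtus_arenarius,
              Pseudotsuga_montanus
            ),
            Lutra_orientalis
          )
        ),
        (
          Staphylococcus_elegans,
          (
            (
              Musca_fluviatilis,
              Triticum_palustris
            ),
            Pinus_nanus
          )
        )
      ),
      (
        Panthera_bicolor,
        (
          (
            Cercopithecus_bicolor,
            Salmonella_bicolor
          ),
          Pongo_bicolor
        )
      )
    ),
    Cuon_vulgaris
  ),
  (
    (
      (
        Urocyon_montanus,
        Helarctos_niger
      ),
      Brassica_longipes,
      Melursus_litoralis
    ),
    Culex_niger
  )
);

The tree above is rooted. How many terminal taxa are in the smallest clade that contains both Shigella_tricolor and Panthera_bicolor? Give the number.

22

The MRCA of Shigella_tricolor and Panthera_bicolor is the node subtending ((((((Passer_viridis,(Ambystoma_giganteus,Sinapis_longipes)),((Candida_minor,Picea_arenarius),((Bufo_nanus,Gulo_rubra,Castanea_fluviatilis),Enhydra_palustris))),(Kluyveromyces_major,Shigella_tricolor)),((Microtus_arenarius,Pseudotsuga_montanus),Lutra_orientalis)),(Staphylococcus_elegans,((Musca_fluviatilis,Triticum_palustris),Pinus_nanus))),(Panthera_bicolor,((Cercopithecus_bicolor,Salmonella_bicolor),Pongo_bicolor))).
That clade contains 22 terminal taxa: Ambystoma_giganteus, Bufo_nanus, Candida_minor, Castanea_fluviatilis, Cercopithecus_bicolor, Enhydra_palustris, Gulo_rubra, Kluyveromyces_major, Lutra_orientalis, Microtus_arenarius, Musca_fluviatilis, Panthera_bicolor, Passer_viridis, Picea_arenarius, Pinus_nanus, Pongo_bicolor, Pseudotsuga_montanus, Salmonella_bicolor, Shigella_tricolor, Sinapis_longipes, Staphylococcus_elegans, Triticum_palustris.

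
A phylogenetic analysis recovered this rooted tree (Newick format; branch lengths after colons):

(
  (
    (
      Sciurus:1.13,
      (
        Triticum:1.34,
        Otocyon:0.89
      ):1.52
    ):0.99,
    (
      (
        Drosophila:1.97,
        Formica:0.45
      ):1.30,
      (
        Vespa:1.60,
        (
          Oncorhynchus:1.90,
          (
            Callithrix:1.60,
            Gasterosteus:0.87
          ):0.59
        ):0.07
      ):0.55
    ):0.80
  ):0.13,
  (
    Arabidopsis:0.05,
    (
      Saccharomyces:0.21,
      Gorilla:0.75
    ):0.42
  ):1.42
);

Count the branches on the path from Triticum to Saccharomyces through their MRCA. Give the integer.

7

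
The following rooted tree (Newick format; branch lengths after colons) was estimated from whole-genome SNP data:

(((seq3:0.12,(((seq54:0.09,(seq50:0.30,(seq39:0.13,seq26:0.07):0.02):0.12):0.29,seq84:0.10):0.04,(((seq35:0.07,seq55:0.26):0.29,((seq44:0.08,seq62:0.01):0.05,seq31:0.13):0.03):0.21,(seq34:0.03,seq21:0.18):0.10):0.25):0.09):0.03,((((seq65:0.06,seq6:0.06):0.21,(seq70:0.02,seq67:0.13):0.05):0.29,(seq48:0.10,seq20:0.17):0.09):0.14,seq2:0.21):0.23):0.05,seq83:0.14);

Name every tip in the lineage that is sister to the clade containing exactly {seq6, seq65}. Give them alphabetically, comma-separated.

The clade containing exactly {seq6, seq65} attaches to the tree at the node subtending ((seq65,seq6),(seq70,seq67)).
The other lineage descending from that same node — the sister group — is (seq70,seq67); its 2 tips in alphabetical order are the answer.

seq67, seq70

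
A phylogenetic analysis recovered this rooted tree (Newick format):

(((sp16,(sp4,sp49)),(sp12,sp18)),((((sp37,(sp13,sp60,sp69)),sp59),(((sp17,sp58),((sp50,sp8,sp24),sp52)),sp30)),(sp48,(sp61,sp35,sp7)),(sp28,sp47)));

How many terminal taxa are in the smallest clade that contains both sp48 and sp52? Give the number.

The MRCA of sp48 and sp52 is the node subtending ((((sp37,(sp13,sp60,sp69)),sp59),(((sp17,sp58),((sp50,sp8,sp24),sp52)),sp30)),(sp48,(sp61,sp35,sp7)),(sp28,sp47)).
That clade contains 18 terminal taxa: sp13, sp17, sp24, sp28, sp30, sp35, sp37, sp47, sp48, sp50, sp52, sp58, sp59, sp60, sp61, sp69, sp7, sp8.

18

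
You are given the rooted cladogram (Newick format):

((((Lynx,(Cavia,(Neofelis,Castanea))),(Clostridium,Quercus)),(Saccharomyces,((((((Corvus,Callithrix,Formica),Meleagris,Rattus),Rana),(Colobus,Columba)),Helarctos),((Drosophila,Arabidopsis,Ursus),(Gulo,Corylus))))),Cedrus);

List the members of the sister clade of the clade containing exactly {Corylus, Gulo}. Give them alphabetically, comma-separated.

Arabidopsis, Drosophila, Ursus

The clade containing exactly {Corylus, Gulo} attaches to the tree at the node subtending ((Drosophila,Arabidopsis,Ursus),(Gulo,Corylus)).
The other lineage descending from that same node — the sister group — is (Drosophila,Arabidopsis,Ursus); its 3 tips in alphabetical order are the answer.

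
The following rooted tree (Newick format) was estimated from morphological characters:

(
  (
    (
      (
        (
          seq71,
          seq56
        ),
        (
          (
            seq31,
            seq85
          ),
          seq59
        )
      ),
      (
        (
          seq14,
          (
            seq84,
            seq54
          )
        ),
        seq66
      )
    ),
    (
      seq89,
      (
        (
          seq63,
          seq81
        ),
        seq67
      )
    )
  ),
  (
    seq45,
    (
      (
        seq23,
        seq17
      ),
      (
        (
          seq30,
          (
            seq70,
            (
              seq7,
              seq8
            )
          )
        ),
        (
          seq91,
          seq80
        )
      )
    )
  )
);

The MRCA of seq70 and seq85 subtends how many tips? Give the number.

The MRCA of seq70 and seq85 is the root, so the clade is the entire tree.
That clade contains 22 terminal taxa: seq14, seq17, seq23, seq30, seq31, seq45, seq54, seq56, seq59, seq63, seq66, seq67, seq7, seq70, seq71, seq8, seq80, seq81, seq84, seq85, seq89, seq91.

22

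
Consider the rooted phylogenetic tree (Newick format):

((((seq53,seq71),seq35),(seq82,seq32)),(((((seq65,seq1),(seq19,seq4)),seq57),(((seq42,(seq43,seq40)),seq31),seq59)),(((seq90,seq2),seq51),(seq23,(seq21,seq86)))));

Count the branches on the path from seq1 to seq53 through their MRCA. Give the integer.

10

The MRCA of seq1 and seq53 is the root of the tree.
From seq1 up to that node: 6 branches. From seq53 up to the same node: 4 branches. Total: 6 + 4 = 10.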